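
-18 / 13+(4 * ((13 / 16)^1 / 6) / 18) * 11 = -1.05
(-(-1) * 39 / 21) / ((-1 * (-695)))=13 / 4865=0.00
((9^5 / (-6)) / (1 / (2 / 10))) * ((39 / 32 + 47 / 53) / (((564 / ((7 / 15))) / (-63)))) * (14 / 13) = 24108781599 / 103625600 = 232.65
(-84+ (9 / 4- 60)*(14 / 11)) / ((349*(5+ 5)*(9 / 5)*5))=-7 / 1396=-0.01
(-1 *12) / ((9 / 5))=-20 / 3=-6.67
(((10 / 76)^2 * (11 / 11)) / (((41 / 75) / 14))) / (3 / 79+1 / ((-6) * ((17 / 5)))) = -52880625 / 1317289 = -40.14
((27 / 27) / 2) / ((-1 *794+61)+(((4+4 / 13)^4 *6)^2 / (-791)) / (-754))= -34750944445321 / 50447481240174218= -0.00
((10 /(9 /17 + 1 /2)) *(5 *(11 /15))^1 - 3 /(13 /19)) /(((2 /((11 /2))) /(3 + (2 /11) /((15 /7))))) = 4340243 /16380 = 264.97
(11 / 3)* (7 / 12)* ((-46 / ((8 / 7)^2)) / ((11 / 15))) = -39445 / 384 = -102.72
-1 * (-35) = 35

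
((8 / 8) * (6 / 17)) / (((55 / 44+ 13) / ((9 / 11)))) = 72 / 3553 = 0.02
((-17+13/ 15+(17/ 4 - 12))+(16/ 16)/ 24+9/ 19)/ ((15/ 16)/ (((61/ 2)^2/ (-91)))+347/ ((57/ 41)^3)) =-644118015591/ 3557068084630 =-0.18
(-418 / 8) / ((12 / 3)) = -209 / 16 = -13.06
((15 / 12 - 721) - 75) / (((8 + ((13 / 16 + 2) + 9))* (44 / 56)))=-16184 / 317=-51.05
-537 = -537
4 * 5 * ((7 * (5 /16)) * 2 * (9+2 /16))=12775 /16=798.44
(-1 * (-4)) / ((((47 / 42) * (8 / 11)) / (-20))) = -98.30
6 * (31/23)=186/23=8.09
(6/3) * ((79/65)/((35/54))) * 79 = 674028/2275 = 296.28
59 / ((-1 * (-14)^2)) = -59 / 196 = -0.30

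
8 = 8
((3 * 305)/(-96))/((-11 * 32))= 305/11264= 0.03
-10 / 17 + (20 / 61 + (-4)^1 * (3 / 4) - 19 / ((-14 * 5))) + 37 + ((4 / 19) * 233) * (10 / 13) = 1286347961 / 17929730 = 71.74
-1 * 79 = -79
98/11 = 8.91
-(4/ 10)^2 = -4/ 25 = -0.16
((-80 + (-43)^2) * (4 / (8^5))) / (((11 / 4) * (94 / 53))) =93757 / 2117632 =0.04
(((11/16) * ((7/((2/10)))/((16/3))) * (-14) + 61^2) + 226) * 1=497131/128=3883.84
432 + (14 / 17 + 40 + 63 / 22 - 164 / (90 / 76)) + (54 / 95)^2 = 337.52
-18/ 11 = -1.64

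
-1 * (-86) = 86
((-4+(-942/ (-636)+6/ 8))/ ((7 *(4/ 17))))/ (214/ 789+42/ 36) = -5029875/ 6734392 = -0.75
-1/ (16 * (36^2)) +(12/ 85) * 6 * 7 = 10450859/ 1762560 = 5.93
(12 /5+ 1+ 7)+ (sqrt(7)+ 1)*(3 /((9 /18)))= 6*sqrt(7)+ 82 /5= 32.27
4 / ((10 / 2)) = 4 / 5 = 0.80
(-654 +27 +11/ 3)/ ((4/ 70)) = -32725/ 3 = -10908.33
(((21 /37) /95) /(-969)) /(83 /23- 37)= 161 /871944960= 0.00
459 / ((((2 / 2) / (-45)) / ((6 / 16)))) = -61965 / 8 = -7745.62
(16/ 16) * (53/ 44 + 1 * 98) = 4365/ 44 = 99.20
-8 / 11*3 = -24 / 11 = -2.18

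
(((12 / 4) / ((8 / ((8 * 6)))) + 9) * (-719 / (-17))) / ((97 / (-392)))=-7609896 / 1649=-4614.86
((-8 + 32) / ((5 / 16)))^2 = 147456 / 25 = 5898.24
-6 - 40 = -46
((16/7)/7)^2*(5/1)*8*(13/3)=18.48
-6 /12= -1 /2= -0.50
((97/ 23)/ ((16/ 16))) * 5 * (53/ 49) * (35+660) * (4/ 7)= 71459900/ 7889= 9058.17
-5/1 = -5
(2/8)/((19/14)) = 7/38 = 0.18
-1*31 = -31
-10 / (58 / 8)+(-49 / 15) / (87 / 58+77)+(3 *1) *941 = 192699743 / 68295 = 2821.58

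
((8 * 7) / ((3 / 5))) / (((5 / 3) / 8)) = 448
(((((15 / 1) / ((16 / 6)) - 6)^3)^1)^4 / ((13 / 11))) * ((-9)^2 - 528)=-0.00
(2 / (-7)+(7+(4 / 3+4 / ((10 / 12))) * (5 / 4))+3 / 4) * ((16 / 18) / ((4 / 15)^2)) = 31775 / 168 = 189.14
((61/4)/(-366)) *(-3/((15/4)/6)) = 1/5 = 0.20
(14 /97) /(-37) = -14 /3589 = -0.00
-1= -1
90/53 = 1.70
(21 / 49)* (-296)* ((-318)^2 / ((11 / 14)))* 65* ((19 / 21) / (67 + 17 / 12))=-887205346560 / 63217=-14034284.24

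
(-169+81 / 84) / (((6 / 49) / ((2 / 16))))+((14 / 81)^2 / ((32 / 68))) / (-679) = -6986801773 / 40730688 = -171.54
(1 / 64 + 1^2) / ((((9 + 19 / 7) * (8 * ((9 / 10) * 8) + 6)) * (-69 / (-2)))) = 0.00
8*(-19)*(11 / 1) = -1672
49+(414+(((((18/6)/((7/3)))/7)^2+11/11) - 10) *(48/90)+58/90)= 49577792/108045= 458.86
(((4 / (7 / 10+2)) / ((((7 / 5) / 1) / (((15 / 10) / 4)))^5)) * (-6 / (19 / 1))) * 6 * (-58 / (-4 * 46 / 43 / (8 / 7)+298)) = 1578234375 / 2068746469888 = 0.00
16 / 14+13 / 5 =131 / 35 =3.74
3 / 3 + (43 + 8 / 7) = 316 / 7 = 45.14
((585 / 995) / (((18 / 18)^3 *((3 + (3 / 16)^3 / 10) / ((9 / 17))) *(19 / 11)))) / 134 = 79073280 / 176435415671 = 0.00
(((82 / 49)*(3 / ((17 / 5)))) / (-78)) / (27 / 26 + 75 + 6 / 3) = -410 / 1690157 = -0.00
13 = 13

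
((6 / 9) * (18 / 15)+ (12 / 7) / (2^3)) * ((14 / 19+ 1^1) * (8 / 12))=781 / 665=1.17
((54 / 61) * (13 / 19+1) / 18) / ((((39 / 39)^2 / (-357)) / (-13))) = 445536 / 1159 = 384.41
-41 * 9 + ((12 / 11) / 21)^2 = -2187785 / 5929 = -369.00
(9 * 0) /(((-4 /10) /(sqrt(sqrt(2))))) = 0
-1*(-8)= 8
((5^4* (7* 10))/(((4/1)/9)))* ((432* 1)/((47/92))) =3912300000/47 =83240425.53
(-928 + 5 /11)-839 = -19432 /11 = -1766.55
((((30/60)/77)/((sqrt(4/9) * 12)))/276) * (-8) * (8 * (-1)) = 1/5313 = 0.00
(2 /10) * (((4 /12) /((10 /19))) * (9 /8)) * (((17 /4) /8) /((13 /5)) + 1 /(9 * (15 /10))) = 59413 /1497600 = 0.04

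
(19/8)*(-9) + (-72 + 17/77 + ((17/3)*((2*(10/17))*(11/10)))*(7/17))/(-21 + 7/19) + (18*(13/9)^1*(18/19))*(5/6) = 18163573/7312074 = 2.48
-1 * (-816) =816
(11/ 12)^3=0.77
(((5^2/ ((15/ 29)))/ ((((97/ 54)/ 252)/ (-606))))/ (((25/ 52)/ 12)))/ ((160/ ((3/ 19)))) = -101212.51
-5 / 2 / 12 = -5 / 24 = -0.21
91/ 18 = 5.06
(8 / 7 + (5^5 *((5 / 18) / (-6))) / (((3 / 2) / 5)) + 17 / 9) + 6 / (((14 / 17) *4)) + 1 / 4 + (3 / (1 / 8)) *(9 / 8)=-255235 / 567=-450.15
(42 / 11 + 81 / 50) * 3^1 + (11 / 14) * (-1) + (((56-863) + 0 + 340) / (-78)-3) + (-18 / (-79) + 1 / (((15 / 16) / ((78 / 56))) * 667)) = 148316296267 / 7911853950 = 18.75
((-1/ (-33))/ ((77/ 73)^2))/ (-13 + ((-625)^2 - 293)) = 5329/ 76368644583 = 0.00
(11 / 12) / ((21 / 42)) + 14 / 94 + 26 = 7891 / 282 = 27.98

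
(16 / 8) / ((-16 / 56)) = -7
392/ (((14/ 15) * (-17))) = -420/ 17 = -24.71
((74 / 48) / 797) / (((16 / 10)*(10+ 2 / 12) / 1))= 185 / 1555744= 0.00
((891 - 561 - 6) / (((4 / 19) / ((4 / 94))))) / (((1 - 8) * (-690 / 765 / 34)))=2668626 / 7567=352.67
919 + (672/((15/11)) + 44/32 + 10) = 56927/40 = 1423.18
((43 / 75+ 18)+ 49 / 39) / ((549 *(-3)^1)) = -19334 / 1605825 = -0.01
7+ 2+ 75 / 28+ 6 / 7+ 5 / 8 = 737 / 56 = 13.16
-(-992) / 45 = 992 / 45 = 22.04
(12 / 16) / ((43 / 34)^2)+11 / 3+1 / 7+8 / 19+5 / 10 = 7671841 / 1475502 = 5.20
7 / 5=1.40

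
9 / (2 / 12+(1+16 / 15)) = 270 / 67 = 4.03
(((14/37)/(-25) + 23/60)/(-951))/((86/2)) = -4087/453912300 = -0.00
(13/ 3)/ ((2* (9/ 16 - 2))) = -104/ 69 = -1.51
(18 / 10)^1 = 9 / 5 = 1.80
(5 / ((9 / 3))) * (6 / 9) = 1.11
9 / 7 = 1.29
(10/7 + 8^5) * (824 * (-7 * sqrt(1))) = -189014064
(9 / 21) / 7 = 0.06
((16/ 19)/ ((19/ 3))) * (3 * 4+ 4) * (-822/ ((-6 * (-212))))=-1.37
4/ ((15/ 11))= 2.93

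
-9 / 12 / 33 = -1 / 44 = -0.02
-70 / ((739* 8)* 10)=-7 / 5912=-0.00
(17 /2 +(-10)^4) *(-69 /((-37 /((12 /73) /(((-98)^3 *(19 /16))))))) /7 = -447948 /1142254141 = -0.00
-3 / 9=-1 / 3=-0.33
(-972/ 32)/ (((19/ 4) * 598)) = -243/ 22724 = -0.01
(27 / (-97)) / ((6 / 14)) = -0.65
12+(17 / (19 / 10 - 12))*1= 1042 / 101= 10.32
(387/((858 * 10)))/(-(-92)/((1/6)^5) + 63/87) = 1247/19778224180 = 0.00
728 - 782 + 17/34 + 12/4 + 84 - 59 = -51/2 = -25.50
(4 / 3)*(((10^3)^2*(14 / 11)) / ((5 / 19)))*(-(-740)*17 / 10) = 267702400000 / 33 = 8112193939.39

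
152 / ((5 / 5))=152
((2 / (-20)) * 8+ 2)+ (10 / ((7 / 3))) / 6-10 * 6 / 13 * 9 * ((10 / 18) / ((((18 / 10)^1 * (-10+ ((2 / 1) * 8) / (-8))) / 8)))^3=550385111 / 241805655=2.28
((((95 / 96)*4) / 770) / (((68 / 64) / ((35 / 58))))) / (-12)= -95 / 390456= -0.00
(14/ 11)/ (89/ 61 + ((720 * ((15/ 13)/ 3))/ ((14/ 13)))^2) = 41846/ 2174087971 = 0.00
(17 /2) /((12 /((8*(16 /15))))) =272 /45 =6.04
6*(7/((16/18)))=47.25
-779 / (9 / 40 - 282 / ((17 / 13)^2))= 9005240 / 1903719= 4.73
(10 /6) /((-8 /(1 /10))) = -1 /48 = -0.02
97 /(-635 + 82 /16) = -776 /5039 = -0.15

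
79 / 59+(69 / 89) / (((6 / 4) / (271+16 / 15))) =11181299 / 78765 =141.96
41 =41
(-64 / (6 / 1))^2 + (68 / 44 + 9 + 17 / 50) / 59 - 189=-21914767 / 292050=-75.04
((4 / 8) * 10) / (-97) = -5 / 97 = -0.05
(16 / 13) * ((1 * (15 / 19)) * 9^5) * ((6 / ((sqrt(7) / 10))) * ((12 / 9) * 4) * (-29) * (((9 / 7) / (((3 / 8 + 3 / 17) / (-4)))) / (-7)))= -8585229533184 * sqrt(7) / 84721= -268108052.23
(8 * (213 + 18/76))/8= 8103/38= 213.24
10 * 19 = 190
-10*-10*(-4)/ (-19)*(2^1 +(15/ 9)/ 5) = 2800/ 57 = 49.12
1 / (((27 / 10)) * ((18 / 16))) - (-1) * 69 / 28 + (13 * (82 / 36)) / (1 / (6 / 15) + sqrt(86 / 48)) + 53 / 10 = 15.81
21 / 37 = 0.57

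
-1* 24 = -24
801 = 801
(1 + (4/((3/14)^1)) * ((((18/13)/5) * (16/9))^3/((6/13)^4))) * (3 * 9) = 1521319/1125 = 1352.28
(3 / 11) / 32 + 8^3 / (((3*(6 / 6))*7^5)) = 0.02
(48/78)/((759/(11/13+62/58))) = 5776/3719859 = 0.00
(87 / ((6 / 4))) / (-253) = -58 / 253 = -0.23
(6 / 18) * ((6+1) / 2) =7 / 6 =1.17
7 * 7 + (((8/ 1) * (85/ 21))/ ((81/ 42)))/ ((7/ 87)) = 48701/ 189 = 257.68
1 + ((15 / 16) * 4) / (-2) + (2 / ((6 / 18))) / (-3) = -23 / 8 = -2.88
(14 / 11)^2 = 196 / 121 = 1.62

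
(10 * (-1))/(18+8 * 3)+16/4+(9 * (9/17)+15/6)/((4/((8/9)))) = 5758/1071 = 5.38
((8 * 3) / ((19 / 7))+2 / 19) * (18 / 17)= 180 / 19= 9.47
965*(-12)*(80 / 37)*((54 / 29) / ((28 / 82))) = -1025524800 / 7511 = -136536.39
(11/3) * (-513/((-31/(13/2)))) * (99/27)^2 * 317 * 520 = 27096151940/31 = 874069417.42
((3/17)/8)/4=0.01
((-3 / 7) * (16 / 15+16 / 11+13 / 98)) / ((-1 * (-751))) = -42913 / 28335230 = -0.00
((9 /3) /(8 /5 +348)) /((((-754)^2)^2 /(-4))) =-15 /141242963265872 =-0.00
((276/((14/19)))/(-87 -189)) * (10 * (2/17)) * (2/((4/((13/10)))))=-247/238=-1.04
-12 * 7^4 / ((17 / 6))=-172872 / 17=-10168.94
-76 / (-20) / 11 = 19 / 55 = 0.35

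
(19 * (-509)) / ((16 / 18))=-87039 / 8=-10879.88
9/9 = 1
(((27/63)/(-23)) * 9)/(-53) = 27/8533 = 0.00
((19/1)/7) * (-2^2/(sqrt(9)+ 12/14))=-76/27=-2.81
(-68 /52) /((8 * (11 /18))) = -153 /572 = -0.27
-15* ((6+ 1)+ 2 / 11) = -1185 / 11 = -107.73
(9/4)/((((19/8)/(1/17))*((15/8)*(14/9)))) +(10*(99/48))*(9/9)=20.64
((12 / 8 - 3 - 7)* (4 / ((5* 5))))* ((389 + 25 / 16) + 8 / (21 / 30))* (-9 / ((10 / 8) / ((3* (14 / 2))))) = 20665557 / 250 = 82662.23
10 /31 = 0.32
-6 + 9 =3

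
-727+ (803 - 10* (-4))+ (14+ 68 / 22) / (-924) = 294709 / 2541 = 115.98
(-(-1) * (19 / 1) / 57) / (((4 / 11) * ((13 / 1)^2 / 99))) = 363 / 676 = 0.54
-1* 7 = -7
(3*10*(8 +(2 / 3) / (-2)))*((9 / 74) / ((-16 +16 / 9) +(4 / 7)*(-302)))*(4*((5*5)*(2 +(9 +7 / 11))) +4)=-209373255 / 1197394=-174.86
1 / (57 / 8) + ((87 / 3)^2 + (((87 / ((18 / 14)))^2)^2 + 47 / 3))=32266770565 / 1539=20966062.75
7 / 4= 1.75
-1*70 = -70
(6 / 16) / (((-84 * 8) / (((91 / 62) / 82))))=-13 / 1301504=-0.00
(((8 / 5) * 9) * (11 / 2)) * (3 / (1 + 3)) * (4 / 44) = 27 / 5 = 5.40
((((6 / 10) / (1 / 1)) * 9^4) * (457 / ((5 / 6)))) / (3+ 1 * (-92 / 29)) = -1565152794 / 125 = -12521222.35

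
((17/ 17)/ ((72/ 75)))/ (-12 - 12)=-25/ 576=-0.04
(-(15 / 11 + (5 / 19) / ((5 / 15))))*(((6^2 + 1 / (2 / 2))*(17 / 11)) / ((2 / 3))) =-424575 / 2299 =-184.68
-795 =-795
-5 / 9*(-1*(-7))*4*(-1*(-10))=-1400 / 9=-155.56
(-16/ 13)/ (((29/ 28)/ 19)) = -8512/ 377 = -22.58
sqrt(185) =13.60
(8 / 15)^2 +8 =1864 / 225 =8.28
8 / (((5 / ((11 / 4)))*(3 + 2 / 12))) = 132 / 95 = 1.39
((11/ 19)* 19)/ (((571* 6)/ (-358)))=-1.15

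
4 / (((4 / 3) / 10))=30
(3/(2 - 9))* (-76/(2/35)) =570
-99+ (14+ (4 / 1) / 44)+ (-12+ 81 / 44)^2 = 35425 / 1936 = 18.30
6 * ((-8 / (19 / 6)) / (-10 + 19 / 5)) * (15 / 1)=21600 / 589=36.67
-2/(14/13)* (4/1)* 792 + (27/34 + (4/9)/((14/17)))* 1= -1799921/306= -5882.09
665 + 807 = 1472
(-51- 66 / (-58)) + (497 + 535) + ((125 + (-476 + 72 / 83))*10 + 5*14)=-5895194 / 2407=-2449.19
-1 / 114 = -0.01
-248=-248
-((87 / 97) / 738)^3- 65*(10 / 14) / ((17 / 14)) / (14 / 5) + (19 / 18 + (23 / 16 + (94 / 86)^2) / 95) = -7141168052494363121191 / 568012636636730575920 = -12.57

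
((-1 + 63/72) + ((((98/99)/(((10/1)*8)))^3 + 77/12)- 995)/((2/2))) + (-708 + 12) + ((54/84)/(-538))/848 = -10440864782877126449/6197431673664000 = -1684.71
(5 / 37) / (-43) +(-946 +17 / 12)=-18034045 / 19092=-944.59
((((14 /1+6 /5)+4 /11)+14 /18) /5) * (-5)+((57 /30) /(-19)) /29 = -469261 /28710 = -16.34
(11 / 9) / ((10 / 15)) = 11 / 6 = 1.83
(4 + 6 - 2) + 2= 10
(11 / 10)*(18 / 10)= 99 / 50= 1.98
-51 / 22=-2.32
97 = 97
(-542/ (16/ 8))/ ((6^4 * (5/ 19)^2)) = -97831/ 32400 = -3.02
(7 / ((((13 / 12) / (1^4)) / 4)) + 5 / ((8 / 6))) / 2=1539 / 104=14.80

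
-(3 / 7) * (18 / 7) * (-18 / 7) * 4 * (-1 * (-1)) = 3888 / 343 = 11.34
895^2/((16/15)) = 750960.94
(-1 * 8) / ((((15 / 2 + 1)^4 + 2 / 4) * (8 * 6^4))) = -1 / 6765849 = -0.00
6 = 6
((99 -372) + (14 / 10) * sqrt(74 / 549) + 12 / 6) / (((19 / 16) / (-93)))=403248 / 19 -3472 * sqrt(4514) / 5795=21183.33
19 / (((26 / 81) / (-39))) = -4617 / 2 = -2308.50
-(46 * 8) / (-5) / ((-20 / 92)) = -8464 / 25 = -338.56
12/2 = 6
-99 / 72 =-11 / 8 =-1.38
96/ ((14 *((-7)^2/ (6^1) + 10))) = 288/ 763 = 0.38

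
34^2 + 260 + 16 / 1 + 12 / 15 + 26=7294 / 5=1458.80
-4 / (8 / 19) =-19 / 2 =-9.50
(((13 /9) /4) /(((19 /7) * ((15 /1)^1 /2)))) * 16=728 /2565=0.28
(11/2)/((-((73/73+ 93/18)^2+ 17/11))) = -2178/15671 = -0.14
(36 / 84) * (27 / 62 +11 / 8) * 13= 10.09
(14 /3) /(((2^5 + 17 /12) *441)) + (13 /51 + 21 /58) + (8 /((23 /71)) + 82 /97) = 1453687089479 /55572688458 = 26.16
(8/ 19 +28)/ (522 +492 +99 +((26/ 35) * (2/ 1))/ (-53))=1001700/ 39226697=0.03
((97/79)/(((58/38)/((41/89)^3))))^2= 16134436820088409/2608496259222472441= 0.01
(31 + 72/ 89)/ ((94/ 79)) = 223649/ 8366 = 26.73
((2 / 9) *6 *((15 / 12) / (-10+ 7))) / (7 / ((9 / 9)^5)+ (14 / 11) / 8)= -0.08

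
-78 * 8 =-624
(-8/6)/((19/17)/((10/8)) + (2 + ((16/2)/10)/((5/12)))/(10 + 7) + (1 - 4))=1700/2391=0.71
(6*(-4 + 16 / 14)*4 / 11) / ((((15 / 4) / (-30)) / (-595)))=-326400 / 11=-29672.73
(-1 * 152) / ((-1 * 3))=152 / 3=50.67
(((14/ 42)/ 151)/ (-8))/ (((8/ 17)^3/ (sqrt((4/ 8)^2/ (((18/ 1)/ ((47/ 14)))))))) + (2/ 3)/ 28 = 1/ 42 - 4913*sqrt(329)/ 155860992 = 0.02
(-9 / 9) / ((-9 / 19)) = 19 / 9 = 2.11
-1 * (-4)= 4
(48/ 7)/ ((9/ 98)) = 224/ 3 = 74.67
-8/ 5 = -1.60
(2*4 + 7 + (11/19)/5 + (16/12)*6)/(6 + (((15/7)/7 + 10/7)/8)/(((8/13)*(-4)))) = 27546624/7045105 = 3.91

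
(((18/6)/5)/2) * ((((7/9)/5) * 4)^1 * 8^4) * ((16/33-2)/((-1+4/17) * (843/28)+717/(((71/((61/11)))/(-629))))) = 3875995648/117932325543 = 0.03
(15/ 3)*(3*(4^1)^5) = 15360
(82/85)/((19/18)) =1476/1615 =0.91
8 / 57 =0.14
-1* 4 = -4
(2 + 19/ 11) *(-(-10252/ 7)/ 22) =248.13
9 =9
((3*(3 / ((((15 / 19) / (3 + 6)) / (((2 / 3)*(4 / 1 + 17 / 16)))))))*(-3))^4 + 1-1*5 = 2981326469512732481 / 2560000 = 1164580652153.41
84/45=28/15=1.87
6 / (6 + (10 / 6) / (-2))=36 / 31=1.16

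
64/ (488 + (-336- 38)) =32/ 57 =0.56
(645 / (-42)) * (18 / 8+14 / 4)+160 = 4015 / 56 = 71.70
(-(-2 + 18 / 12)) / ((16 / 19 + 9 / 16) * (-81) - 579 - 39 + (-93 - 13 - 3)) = -152 / 255595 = -0.00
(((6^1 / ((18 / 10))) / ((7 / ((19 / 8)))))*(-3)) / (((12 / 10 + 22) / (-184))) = 10925 / 406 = 26.91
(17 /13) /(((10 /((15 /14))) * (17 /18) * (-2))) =-27 /364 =-0.07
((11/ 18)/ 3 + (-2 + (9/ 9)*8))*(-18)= -335/ 3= -111.67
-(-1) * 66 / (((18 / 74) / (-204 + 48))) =-42328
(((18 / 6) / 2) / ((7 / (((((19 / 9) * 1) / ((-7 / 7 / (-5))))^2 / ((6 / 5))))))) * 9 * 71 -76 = 3184723 / 252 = 12637.79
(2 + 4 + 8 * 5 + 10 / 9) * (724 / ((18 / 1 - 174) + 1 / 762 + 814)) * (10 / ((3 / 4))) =3118876160 / 4512573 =691.15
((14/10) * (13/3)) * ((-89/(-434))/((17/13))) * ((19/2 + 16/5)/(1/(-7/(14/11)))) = -21012277/316200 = -66.45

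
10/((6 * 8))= 5/24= 0.21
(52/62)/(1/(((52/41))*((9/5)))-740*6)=-0.00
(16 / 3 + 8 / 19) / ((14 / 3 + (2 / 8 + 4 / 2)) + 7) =1312 / 3173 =0.41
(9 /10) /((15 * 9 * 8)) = 1 /1200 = 0.00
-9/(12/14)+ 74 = 127/2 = 63.50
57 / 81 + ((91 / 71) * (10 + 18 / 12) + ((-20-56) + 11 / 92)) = -10658963 / 176364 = -60.44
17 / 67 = 0.25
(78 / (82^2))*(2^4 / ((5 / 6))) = 1872 / 8405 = 0.22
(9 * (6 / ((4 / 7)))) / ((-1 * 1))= -189 / 2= -94.50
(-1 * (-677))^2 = 458329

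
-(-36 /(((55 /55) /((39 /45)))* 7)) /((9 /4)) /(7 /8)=1664 /735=2.26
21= 21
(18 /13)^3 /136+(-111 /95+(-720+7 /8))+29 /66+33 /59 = -39751507252709 /55266062280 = -719.28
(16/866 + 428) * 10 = 1853320/433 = 4280.18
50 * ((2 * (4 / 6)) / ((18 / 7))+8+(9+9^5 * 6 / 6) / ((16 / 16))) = 79739800 / 27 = 2953325.93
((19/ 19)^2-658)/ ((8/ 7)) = -4599/ 8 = -574.88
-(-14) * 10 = 140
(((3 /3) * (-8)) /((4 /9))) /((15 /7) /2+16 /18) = -2268 /247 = -9.18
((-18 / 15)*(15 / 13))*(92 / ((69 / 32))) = -768 / 13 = -59.08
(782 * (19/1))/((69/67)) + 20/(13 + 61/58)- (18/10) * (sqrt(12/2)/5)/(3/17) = 7055662/489- 51 * sqrt(6)/25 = 14423.76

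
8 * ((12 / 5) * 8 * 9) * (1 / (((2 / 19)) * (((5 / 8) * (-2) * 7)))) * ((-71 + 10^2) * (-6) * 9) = 411319296 / 175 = 2350395.98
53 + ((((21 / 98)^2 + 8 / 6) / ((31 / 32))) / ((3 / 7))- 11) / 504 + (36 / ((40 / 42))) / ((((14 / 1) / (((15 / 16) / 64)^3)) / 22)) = 6999954446418373 / 132112120283136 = 52.98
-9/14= -0.64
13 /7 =1.86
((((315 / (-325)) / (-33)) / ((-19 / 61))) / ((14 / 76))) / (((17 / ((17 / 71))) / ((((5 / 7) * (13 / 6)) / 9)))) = -61 / 49203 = -0.00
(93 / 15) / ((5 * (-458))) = -31 / 11450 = -0.00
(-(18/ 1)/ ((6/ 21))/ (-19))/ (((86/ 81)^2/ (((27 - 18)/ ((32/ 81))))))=67.01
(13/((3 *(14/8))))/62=26/651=0.04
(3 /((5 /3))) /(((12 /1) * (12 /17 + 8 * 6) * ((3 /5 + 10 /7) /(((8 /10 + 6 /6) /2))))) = 357 /261280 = 0.00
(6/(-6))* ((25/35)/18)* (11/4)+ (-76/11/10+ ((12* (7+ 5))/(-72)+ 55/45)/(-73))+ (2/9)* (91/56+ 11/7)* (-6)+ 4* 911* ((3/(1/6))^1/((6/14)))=309691589299/2023560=153042.95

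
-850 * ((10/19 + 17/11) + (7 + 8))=-3032800/209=-14511.00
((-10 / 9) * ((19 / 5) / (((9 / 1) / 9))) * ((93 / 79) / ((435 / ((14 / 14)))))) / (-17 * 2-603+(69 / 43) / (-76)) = 3849704 / 214621624575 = 0.00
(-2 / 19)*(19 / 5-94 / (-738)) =-14492 / 35055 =-0.41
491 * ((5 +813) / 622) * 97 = 19479443 / 311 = 62634.86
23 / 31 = 0.74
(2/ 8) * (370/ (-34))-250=-17185/ 68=-252.72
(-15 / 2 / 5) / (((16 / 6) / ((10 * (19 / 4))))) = -855 / 32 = -26.72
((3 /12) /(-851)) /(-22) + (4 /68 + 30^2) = 1145861305 /1273096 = 900.06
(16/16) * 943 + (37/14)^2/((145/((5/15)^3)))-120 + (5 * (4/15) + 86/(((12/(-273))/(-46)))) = 69692377969/767340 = 90823.34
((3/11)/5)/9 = 1/165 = 0.01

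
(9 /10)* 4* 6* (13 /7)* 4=5616 /35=160.46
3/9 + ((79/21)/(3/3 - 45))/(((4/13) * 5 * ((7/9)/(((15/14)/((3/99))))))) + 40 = 1244909/32928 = 37.81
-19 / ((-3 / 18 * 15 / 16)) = 608 / 5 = 121.60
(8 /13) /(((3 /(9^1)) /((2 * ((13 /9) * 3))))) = 16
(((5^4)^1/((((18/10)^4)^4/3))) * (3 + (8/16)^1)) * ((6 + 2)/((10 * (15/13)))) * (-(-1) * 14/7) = 1388549804687500/1853020188851841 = 0.75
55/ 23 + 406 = 9393/ 23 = 408.39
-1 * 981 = -981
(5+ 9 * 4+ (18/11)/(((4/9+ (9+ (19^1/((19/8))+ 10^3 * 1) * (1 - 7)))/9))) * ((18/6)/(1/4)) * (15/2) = 2205813510/597817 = 3689.78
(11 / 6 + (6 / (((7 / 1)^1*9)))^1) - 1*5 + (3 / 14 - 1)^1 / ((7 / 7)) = -27 / 7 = -3.86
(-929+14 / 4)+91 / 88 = -81353 / 88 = -924.47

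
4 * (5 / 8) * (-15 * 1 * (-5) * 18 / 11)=3375 / 11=306.82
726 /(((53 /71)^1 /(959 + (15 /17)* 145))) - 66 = 952407522 /901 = 1057056.07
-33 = -33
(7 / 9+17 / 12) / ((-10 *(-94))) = 79 / 33840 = 0.00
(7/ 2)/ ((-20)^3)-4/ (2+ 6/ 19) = -304077/ 176000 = -1.73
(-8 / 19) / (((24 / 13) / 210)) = -47.89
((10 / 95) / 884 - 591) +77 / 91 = -4956111 / 8398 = -590.15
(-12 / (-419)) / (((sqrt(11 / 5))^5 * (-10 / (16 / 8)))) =-60 * sqrt(55) / 557689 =-0.00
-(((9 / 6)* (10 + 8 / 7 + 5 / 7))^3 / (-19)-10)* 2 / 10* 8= 15959609 / 32585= 489.78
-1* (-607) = 607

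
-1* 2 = -2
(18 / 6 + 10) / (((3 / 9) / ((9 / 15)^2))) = 351 / 25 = 14.04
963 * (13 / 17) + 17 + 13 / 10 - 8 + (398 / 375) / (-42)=199925309 / 267750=746.69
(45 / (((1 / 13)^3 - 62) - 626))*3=-19773 / 100769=-0.20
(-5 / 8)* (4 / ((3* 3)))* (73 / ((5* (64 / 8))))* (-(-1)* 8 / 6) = -73 / 108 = -0.68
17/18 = 0.94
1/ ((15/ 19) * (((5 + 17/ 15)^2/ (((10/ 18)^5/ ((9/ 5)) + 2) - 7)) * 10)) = -12547505/ 749686104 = -0.02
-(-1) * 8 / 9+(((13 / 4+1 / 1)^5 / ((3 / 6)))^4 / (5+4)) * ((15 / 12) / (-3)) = -20321157033231265542241349 / 7421703487488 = -2738071800832.52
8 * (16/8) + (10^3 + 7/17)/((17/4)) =72652/289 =251.39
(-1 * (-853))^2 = 727609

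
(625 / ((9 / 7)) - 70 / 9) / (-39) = -1435 / 117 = -12.26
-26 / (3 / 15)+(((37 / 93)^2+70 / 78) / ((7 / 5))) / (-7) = -130.11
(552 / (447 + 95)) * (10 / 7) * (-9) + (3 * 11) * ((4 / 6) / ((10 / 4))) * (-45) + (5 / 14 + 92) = -1201701 / 3794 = -316.74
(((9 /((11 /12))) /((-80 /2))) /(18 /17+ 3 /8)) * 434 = -265608 /3575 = -74.30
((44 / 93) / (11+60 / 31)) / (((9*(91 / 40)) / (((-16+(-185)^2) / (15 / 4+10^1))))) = 23168 / 5213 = 4.44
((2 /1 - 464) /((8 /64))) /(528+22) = -168 /25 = -6.72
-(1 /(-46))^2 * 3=-3 /2116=-0.00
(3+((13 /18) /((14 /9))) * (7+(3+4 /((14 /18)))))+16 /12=3341 /294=11.36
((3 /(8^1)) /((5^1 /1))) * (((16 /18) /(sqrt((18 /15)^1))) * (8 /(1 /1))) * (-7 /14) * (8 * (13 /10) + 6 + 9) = -254 * sqrt(30) /225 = -6.18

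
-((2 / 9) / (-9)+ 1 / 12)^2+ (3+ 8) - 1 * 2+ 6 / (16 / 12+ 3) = 10.38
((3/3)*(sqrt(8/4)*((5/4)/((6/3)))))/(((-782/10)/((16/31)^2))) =-800*sqrt(2)/375751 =-0.00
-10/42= -5/21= -0.24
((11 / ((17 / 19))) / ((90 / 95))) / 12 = 3971 / 3672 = 1.08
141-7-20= 114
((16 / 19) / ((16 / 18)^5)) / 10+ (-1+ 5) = 1615529 / 389120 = 4.15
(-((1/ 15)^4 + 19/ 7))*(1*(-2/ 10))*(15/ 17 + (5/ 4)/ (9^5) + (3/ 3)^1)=1.02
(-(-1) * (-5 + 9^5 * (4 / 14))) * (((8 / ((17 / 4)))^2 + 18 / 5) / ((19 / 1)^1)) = 1218646286 / 192185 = 6341.01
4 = 4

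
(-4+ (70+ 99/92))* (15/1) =92565/92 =1006.14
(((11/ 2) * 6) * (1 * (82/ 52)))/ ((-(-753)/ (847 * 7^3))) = 131024971/ 6526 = 20077.38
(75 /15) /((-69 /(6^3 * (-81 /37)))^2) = 170061120 /724201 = 234.83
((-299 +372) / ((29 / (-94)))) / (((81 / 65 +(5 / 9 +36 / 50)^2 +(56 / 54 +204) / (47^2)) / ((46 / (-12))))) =305.81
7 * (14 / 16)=49 / 8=6.12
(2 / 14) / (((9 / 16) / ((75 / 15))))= 80 / 63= 1.27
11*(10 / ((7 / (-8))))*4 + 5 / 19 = -66845 / 133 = -502.59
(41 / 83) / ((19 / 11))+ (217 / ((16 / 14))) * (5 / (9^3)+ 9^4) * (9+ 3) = 5728718733074 / 383211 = 14949254.41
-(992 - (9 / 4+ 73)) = -3667 / 4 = -916.75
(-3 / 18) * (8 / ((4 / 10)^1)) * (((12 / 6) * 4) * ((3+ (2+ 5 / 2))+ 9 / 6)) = -240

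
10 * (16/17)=160/17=9.41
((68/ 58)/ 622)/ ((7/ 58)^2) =1972/ 15239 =0.13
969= 969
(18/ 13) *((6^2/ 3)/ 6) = 36/ 13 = 2.77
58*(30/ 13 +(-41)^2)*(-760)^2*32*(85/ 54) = 997013288704000/ 351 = 2840493700011.40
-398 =-398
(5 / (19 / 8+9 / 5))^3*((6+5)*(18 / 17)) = 1584000000 / 79176871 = 20.01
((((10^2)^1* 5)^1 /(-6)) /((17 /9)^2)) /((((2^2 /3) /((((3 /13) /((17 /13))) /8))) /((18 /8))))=-273375 /314432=-0.87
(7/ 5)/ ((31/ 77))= 539/ 155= 3.48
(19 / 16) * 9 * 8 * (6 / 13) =513 / 13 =39.46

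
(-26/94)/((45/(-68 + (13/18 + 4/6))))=15587/38070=0.41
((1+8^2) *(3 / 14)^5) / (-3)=-5265 / 537824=-0.01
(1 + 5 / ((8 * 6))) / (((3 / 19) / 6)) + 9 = 1223 / 24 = 50.96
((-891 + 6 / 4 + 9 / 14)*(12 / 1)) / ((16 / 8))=-37332 / 7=-5333.14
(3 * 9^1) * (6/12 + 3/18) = 18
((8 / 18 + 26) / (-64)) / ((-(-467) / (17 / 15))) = -2023 / 2017440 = -0.00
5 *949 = 4745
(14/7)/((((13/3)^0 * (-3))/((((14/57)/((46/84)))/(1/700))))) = -274400/1311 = -209.31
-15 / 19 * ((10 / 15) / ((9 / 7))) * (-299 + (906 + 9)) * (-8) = 344960 / 171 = 2017.31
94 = 94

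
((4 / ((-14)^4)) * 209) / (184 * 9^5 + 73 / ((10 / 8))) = 0.00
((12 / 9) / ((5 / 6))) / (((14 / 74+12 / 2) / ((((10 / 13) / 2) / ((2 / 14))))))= 2072 / 2977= 0.70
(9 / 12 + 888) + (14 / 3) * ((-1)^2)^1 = 10721 / 12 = 893.42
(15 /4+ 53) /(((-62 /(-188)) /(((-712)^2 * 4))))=10817171072 /31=348941002.32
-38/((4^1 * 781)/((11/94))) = -19/13348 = -0.00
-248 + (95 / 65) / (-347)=-1118747 / 4511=-248.00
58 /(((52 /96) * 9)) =464 /39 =11.90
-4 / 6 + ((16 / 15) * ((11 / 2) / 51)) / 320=-20389 / 30600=-0.67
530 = 530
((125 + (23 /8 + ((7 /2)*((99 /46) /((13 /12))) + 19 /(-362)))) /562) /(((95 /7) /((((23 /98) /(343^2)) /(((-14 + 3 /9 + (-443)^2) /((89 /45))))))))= 21197041 /59663915037900438720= 0.00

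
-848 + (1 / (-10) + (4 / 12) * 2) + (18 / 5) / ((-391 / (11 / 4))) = -994069 / 1173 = -847.46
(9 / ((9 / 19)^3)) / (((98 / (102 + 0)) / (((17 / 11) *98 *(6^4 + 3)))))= 1716629366 / 99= 17339690.57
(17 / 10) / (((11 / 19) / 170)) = 5491 / 11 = 499.18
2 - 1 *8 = -6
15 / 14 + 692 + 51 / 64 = 693.87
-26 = -26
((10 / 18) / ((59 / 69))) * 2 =230 / 177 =1.30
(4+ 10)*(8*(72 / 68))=2016 / 17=118.59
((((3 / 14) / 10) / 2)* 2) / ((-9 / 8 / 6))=-4 / 35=-0.11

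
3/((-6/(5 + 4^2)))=-21/2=-10.50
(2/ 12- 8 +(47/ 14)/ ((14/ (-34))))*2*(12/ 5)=-3760/ 49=-76.73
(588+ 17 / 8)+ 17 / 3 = 14299 / 24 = 595.79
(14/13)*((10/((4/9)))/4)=315/52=6.06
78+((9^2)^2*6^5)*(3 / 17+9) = 7958861742 / 17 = 468168337.76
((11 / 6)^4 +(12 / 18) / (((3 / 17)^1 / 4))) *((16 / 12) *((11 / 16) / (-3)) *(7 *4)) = -2635325 / 11664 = -225.94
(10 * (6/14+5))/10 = 38/7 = 5.43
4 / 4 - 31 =-30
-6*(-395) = 2370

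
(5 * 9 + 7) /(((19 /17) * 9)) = 884 /171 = 5.17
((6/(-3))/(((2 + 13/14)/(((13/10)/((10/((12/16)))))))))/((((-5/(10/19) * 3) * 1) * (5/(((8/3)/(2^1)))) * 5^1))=182/1460625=0.00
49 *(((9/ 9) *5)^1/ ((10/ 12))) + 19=313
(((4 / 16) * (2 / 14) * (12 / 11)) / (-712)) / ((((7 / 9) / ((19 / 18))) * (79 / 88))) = -57 / 689038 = -0.00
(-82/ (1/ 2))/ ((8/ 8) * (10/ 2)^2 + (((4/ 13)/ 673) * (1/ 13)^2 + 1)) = -121243642/ 19221555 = -6.31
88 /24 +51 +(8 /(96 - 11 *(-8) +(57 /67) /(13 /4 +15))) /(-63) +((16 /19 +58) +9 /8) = 247035640655 /2155011768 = 114.63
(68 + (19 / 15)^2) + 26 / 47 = 741917 / 10575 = 70.16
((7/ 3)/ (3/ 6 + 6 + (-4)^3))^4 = 38416/ 14166950625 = 0.00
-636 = -636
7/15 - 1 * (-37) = 562/15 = 37.47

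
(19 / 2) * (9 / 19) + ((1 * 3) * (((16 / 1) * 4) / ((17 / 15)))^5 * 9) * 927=40815926496473578713 / 2839714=14373252551656.11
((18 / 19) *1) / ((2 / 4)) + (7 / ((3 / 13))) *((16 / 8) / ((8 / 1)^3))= 29377 / 14592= 2.01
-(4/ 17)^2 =-16/ 289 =-0.06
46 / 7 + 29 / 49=351 / 49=7.16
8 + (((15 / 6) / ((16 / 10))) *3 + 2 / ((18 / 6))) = 13.35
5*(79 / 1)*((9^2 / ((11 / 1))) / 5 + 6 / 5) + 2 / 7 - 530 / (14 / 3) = 72568 / 77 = 942.44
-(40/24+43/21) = -26/7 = -3.71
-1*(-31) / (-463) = -31 / 463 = -0.07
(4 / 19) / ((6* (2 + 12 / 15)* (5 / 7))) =1 / 57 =0.02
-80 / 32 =-5 / 2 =-2.50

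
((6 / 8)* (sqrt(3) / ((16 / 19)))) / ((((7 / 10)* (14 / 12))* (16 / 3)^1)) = 2565* sqrt(3) / 12544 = 0.35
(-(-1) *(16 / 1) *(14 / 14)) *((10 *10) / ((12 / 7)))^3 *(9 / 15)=17150000 / 9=1905555.56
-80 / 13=-6.15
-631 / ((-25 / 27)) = 17037 / 25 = 681.48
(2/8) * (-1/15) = -1/60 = -0.02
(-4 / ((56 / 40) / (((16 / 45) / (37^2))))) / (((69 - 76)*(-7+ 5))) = -0.00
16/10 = 8/5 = 1.60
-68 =-68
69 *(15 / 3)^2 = 1725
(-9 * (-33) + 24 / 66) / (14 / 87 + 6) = 284577 / 5896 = 48.27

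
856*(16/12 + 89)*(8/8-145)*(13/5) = -144753024/5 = -28950604.80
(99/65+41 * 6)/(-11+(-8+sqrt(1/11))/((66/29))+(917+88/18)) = 96855651288/355054864031 - 277149114 * sqrt(11)/23078566162015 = 0.27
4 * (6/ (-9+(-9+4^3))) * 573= 6876/ 23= 298.96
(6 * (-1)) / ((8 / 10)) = -15 / 2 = -7.50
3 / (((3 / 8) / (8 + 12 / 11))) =72.73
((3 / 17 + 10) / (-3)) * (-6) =346 / 17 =20.35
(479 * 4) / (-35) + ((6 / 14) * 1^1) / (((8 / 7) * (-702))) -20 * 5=-10138787 / 65520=-154.74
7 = 7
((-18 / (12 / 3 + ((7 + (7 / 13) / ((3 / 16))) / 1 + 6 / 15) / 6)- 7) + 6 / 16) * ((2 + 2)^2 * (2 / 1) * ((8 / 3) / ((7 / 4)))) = -66902912 / 140343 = -476.71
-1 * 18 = -18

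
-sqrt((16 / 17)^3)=-64 * sqrt(17) / 289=-0.91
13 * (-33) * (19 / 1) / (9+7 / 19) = -154869 / 178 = -870.05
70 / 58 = 35 / 29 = 1.21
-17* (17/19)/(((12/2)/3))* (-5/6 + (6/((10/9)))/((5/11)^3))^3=-2773040753376879697/2003906250000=-1383817.61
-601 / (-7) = 601 / 7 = 85.86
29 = 29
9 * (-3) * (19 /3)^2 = -1083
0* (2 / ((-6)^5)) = 0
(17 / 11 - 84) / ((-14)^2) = -0.42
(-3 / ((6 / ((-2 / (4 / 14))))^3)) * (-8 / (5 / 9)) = -343 / 5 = -68.60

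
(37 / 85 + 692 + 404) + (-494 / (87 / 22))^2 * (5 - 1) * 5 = 201498228893 / 643365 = 313194.27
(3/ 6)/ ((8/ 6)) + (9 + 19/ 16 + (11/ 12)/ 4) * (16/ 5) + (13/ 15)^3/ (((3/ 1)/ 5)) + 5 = 644651/ 16200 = 39.79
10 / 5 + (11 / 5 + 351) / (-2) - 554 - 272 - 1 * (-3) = -4988 / 5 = -997.60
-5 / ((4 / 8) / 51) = -510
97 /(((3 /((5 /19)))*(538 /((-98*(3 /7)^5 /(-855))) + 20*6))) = 873 /33320699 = 0.00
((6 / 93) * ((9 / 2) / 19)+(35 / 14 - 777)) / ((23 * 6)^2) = -0.04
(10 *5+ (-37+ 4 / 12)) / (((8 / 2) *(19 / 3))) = 10 / 19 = 0.53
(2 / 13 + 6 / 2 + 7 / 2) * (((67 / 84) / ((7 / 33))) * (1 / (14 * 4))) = 127501 / 285376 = 0.45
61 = 61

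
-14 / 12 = -7 / 6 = -1.17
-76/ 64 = -19/ 16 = -1.19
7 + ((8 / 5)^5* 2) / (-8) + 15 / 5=23058 / 3125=7.38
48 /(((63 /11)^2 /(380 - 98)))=181984 /441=412.66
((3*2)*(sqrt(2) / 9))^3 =0.84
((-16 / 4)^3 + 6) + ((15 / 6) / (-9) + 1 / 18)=-524 / 9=-58.22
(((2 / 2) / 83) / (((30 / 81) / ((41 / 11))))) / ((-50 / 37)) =-0.09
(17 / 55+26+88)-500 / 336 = 521233 / 4620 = 112.82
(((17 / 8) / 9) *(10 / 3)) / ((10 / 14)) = 1.10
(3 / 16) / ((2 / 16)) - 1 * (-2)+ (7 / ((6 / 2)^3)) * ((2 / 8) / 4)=3.52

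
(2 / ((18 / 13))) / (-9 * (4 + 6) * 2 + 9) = -13 / 1539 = -0.01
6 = 6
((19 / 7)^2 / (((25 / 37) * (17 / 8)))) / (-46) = -0.11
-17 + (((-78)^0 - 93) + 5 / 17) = -1848 / 17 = -108.71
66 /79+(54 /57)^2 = 49422 /28519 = 1.73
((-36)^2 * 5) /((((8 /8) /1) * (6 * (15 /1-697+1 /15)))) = -16200 /10229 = -1.58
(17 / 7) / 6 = 17 / 42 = 0.40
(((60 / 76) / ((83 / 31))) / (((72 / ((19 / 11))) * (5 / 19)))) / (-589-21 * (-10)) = -589 / 8304648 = -0.00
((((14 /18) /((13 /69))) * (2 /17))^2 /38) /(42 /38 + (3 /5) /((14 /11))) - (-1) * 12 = 12.00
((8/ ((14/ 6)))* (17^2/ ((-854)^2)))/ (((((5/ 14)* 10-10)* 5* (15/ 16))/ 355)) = -656608/ 41024025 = -0.02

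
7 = 7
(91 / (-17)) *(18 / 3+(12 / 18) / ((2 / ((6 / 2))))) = -637 / 17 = -37.47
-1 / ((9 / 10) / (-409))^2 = -16728100 / 81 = -206519.75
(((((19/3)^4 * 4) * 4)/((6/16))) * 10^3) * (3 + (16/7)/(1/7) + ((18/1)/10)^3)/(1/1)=414224777216/243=1704628712.82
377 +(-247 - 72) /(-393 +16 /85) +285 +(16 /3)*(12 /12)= 66926123 /100167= 668.15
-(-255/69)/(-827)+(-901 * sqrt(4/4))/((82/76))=-651244483/779861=-835.08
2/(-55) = -2/55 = -0.04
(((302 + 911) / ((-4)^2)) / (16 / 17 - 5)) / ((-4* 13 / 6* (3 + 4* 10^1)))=20621 / 411424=0.05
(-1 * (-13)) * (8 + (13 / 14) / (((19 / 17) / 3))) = 36283 / 266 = 136.40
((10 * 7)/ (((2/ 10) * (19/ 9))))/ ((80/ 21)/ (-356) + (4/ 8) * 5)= 2354940/ 35359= 66.60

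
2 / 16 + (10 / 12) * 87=581 / 8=72.62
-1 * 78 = -78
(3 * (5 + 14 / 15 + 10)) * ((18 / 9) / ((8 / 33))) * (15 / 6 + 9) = 181401 / 40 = 4535.02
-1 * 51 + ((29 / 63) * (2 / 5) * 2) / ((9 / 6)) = -47963 / 945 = -50.75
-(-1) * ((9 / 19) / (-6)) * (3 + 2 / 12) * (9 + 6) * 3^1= -45 / 4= -11.25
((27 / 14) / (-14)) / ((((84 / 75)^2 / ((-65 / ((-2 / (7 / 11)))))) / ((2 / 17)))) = -1096875 / 4105024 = -0.27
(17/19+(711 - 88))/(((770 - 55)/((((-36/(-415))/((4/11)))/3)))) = 35562/512525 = 0.07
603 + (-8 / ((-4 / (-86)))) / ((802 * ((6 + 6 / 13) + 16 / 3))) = 55613013 / 92230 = 602.98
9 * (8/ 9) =8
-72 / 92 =-18 / 23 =-0.78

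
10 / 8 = 5 / 4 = 1.25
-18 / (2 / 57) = -513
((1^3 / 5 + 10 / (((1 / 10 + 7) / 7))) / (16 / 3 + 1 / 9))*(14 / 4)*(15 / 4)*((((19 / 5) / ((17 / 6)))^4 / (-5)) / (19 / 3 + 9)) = -1.02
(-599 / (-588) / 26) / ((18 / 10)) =2995 / 137592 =0.02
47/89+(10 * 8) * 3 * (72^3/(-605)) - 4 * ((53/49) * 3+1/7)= -78138129297/527681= -148078.35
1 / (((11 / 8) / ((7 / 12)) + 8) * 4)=7 / 290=0.02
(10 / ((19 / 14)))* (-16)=-2240 / 19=-117.89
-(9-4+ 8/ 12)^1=-17/ 3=-5.67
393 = 393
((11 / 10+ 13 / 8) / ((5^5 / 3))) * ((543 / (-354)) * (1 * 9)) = -532683 / 14750000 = -0.04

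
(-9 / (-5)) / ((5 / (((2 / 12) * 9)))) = 27 / 50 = 0.54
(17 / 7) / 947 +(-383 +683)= 1988717 / 6629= 300.00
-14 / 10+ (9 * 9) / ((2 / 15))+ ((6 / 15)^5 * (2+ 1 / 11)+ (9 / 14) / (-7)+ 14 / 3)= 3085924442 / 5053125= 610.70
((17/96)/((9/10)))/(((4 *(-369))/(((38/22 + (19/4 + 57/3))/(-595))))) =1121/196390656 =0.00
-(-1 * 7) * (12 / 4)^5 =1701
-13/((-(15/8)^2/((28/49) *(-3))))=-3328/525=-6.34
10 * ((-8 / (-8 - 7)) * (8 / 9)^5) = 524288 / 177147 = 2.96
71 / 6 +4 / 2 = 83 / 6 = 13.83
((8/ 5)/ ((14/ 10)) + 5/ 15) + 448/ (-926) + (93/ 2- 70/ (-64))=15116897/ 311136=48.59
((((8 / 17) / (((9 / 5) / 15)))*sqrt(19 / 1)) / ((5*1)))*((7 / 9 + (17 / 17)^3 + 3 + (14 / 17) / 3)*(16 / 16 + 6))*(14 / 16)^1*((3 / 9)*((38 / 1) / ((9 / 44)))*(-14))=-4433124080*sqrt(19) / 210681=-91719.42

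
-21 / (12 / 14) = -49 / 2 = -24.50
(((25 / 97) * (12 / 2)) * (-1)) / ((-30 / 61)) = 305 / 97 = 3.14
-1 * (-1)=1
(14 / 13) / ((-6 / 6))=-14 / 13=-1.08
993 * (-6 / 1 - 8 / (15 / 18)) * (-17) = 1316718 / 5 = 263343.60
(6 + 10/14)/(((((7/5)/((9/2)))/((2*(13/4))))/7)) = 27495/28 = 981.96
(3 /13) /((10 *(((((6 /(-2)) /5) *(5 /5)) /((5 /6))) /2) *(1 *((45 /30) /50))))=-2.14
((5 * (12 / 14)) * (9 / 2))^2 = 18225 / 49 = 371.94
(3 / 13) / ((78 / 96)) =48 / 169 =0.28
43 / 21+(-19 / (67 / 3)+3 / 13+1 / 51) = 150006 / 103649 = 1.45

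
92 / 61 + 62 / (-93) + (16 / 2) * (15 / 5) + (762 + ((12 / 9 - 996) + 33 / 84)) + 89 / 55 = -58002529 / 281820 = -205.81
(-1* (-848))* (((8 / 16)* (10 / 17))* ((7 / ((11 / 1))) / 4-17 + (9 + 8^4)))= 1019634.97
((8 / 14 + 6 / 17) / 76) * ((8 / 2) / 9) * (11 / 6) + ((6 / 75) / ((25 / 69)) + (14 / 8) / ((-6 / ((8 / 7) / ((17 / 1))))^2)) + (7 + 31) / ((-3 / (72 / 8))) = -73793391863 / 648624375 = -113.77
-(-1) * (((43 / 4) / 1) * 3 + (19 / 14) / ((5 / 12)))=4971 / 140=35.51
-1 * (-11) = 11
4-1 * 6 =-2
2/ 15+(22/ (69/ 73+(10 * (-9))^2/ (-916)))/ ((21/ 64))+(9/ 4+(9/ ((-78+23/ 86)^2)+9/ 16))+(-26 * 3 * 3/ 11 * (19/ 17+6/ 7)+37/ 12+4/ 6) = -289959476755781993/ 6619856370850800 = -43.80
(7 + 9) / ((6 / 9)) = 24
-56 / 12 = -14 / 3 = -4.67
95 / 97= 0.98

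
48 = 48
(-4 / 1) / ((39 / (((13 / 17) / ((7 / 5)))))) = -20 / 357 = -0.06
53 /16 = 3.31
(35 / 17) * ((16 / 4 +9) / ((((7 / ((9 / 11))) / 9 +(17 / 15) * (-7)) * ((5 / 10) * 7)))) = -26325 / 24038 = -1.10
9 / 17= 0.53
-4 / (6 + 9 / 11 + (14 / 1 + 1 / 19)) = -418 / 2181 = -0.19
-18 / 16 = -9 / 8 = -1.12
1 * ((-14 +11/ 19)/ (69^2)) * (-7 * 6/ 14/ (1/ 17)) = 1445/ 10051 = 0.14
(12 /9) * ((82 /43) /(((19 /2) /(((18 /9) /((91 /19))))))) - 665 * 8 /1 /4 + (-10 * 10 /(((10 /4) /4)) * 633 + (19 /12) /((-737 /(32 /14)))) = -887744163770 /8651643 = -102609.89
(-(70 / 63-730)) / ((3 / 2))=13120 / 27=485.93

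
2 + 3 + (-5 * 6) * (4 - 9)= 155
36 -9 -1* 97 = -70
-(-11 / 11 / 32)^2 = -1 / 1024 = -0.00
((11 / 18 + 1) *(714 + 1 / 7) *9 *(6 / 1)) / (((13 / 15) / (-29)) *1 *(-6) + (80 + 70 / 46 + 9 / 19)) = 27558262245 / 36449014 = 756.08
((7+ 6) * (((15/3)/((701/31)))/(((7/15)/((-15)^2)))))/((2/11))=74806875/9814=7622.47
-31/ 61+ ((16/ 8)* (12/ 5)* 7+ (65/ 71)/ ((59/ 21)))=42695902/ 1277645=33.42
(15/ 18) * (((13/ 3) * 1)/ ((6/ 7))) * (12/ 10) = 91/ 18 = 5.06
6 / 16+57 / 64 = 81 / 64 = 1.27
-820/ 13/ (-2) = 31.54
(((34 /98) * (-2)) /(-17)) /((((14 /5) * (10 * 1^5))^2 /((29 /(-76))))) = -29 /1459808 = -0.00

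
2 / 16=1 / 8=0.12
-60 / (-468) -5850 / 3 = -1949.87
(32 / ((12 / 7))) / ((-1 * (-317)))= 56 / 951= 0.06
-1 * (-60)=60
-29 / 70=-0.41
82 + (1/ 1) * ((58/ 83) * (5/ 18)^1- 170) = -65591/ 747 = -87.81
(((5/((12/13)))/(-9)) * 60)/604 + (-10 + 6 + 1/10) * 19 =-2015663/27180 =-74.16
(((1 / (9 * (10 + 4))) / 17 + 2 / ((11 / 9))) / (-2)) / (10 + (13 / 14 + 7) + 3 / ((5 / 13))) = -192835 / 6062166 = -0.03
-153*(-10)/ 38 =765/ 19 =40.26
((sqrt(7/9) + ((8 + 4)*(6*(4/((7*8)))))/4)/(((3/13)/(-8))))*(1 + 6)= -312 -728*sqrt(7)/9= -526.01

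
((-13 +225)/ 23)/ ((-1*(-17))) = 212/ 391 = 0.54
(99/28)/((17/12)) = 297/119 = 2.50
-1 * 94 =-94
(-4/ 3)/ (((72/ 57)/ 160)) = -1520/ 9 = -168.89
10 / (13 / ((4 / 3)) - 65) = -0.18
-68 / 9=-7.56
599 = 599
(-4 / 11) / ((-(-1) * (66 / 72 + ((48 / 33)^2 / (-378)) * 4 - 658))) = 33264 / 60109403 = 0.00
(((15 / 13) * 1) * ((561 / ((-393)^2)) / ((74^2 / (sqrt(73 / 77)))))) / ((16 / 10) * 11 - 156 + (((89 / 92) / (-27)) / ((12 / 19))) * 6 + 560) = 527850 * sqrt(5621) / 22371178164735491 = 0.00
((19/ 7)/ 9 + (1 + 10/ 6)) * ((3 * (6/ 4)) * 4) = 374/ 7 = 53.43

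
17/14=1.21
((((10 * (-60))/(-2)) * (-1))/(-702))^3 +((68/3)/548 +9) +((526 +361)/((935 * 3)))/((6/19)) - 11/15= 3851829291019/410317234470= 9.39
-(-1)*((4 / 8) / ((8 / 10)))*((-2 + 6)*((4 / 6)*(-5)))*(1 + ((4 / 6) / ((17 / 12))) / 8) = -8.82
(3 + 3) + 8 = 14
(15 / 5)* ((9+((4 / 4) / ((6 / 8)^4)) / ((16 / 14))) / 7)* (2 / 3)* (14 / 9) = 3812 / 729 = 5.23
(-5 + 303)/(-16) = -149/8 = -18.62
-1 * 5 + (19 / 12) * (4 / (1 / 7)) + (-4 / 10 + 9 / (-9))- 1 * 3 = 524 / 15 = 34.93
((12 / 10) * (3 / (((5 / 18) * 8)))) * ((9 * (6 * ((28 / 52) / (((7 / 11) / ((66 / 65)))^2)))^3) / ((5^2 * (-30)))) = -1921408721225838675072 / 177604652584912109375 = -10.82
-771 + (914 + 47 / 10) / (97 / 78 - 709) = -213173568 / 276025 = -772.30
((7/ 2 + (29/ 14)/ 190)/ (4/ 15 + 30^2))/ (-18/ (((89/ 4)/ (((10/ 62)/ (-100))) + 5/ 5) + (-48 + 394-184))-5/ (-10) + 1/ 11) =21881277/ 3322883704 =0.01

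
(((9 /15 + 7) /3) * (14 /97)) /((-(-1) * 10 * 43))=266 /312825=0.00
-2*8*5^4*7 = -70000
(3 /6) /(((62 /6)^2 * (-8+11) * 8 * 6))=1 /30752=0.00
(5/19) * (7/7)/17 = 5/323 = 0.02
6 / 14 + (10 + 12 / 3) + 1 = 108 / 7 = 15.43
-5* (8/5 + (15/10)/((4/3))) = -109/8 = -13.62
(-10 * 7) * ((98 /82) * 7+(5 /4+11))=-118335 /82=-1443.11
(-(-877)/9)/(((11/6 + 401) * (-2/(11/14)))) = -9647/101514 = -0.10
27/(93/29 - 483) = -87/1546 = -0.06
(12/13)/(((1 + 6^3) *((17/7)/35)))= 420/6851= 0.06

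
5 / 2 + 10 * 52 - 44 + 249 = 1455 / 2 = 727.50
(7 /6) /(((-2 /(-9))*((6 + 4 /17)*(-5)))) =-357 /2120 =-0.17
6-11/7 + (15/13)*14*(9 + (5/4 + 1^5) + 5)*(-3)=-10963/14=-783.07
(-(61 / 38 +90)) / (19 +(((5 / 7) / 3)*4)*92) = -73101 / 85082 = -0.86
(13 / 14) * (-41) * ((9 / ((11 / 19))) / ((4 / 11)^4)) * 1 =-121311333 / 3584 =-33848.03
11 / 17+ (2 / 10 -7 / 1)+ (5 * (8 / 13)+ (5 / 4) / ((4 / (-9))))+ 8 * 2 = 178771 / 17680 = 10.11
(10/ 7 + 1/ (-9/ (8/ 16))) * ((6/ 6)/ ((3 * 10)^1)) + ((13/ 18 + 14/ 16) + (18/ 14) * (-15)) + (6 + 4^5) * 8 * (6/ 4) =93308221/ 7560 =12342.36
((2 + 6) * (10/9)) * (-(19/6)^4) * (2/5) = -260642/729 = -357.53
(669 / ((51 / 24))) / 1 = 5352 / 17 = 314.82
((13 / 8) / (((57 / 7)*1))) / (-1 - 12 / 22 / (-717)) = -0.20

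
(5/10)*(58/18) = 29/18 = 1.61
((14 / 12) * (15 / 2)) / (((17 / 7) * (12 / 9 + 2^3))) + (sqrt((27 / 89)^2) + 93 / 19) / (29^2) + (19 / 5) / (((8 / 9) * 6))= 1068309057 / 967049080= 1.10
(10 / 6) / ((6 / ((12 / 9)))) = 10 / 27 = 0.37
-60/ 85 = -12/ 17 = -0.71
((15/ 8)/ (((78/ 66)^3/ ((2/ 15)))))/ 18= 1331/ 158184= 0.01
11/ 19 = 0.58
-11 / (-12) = 11 / 12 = 0.92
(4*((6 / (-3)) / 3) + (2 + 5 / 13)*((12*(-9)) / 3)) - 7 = -3725 / 39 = -95.51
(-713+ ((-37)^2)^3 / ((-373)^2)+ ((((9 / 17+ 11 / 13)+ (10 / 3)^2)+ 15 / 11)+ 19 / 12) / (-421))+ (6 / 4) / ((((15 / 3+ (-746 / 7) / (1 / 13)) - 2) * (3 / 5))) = 879417905865369795631 / 49605286251966588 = 17728.31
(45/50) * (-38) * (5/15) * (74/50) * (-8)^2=-134976/125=-1079.81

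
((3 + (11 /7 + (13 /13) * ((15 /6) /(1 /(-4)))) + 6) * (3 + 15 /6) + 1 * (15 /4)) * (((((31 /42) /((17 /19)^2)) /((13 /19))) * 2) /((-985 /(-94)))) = 1928757659 /1087989630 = 1.77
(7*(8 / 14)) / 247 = 4 / 247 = 0.02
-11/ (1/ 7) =-77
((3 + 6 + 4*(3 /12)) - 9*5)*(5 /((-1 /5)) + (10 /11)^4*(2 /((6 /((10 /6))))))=113547875 /131769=861.72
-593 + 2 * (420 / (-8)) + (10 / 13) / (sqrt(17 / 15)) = -697.28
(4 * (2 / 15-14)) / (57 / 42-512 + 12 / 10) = 11648 / 106983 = 0.11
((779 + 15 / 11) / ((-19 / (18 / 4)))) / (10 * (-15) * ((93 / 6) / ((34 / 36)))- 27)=72964 / 982509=0.07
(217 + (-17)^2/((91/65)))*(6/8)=2223/7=317.57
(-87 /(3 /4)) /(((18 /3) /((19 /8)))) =-551 /12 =-45.92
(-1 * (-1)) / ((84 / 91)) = 13 / 12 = 1.08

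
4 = 4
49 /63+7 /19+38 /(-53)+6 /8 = 42749 /36252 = 1.18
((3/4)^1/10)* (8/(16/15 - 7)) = -9/89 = -0.10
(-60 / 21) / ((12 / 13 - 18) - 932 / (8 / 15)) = 520 / 321153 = 0.00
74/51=1.45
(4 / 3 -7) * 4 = -68 / 3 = -22.67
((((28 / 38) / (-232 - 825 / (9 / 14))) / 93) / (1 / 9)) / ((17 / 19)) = -0.00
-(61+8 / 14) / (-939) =431 / 6573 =0.07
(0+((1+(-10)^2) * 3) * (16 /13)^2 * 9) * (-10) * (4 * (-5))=139622400 /169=826168.05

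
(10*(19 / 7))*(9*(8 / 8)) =1710 / 7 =244.29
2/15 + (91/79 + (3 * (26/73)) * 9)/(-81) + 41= 95761948/2335635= 41.00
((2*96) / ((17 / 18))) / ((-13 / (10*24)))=-829440 / 221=-3753.12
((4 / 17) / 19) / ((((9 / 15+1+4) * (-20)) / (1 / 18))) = -0.00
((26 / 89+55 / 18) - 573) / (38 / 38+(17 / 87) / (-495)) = -4366709655 / 7662544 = -569.88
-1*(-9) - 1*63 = -54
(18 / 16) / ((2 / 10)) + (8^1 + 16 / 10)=609 / 40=15.22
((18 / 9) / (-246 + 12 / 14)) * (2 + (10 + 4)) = -56 / 429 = -0.13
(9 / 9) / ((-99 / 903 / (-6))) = 602 / 11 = 54.73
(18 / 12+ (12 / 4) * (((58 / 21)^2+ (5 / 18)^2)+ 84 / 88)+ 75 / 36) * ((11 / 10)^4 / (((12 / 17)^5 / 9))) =2222.78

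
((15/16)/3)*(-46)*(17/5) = -391/8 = -48.88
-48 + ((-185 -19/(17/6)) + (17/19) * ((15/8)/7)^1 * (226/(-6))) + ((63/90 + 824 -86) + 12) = 45397883/90440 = 501.97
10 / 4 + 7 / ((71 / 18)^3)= 1871203 / 715822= 2.61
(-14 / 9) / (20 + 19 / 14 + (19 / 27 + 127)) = -588 / 56345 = -0.01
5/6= 0.83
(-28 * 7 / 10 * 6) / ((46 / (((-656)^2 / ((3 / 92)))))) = -168691712 / 5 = -33738342.40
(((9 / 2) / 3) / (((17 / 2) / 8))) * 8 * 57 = 643.76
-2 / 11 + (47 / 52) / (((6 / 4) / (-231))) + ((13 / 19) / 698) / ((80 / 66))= -10572670293 / 75858640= -139.37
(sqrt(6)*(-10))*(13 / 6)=-65*sqrt(6) / 3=-53.07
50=50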